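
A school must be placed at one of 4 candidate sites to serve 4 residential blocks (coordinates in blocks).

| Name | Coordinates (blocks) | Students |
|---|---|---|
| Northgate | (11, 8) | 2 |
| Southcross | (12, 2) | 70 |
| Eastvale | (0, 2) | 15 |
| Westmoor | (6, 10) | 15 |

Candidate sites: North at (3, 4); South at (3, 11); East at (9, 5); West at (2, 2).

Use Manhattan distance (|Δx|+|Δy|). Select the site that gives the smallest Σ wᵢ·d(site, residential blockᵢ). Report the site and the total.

Total weighted distance at each candidate:
  North (3, 4): total = 1004
  South (3, 11): total = 1522
  East (9, 5): total = 730
  West (2, 2): total = 940
Minimum is at East with total 730 blocks.

East, total 730 blocks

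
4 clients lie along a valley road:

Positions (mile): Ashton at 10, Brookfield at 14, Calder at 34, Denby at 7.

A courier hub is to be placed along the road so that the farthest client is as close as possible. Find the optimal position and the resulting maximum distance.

The 1-center on a line is the midpoint of the two extreme points: leftmost at 7, rightmost at 34.
Optimal location = (7 + 34)/2 = 20.5; maximum distance = (34 − 7)/2 = 13.5.

location 20.5, max distance 13.5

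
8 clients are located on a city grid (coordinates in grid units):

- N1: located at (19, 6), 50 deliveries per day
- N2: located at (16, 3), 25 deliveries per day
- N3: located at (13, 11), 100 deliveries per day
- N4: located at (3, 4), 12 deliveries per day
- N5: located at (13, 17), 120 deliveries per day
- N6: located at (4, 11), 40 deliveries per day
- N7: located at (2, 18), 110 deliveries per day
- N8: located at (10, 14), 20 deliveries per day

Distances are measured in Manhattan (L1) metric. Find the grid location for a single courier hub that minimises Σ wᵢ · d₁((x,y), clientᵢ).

Manhattan distance separates: Σwᵢ(|x−xᵢ|+|y−yᵢ|) = Σwᵢ|x−xᵢ| + Σwᵢ|y−yᵢ|, so x and y are optimised independently as 1-D weighted medians.
Total weight W = 477; half = 238.5.
x-coordinate, sorted with cumulative weight:
  x=2 (N7, w=110) cum 110
  x=3 (N4, w=12) cum 122
  x=4 (N6, w=40) cum 162
  x=10 (N8, w=20) cum 182
  x=13 (N3, w=100) cum 282  ← median
  x=13 (N5, w=120) cum 402
  x=16 (N2, w=25) cum 427
  x=19 (N1, w=50) cum 477
⇒ x* = 13
y-coordinate, sorted with cumulative weight:
  y=3 (N2, w=25) cum 25
  y=4 (N4, w=12) cum 37
  y=6 (N1, w=50) cum 87
  y=11 (N3, w=100) cum 187
  y=11 (N6, w=40) cum 227
  y=14 (N8, w=20) cum 247  ← median
  y=17 (N5, w=120) cum 367
  y=18 (N7, w=110) cum 477
⇒ y* = 14

(13, 14)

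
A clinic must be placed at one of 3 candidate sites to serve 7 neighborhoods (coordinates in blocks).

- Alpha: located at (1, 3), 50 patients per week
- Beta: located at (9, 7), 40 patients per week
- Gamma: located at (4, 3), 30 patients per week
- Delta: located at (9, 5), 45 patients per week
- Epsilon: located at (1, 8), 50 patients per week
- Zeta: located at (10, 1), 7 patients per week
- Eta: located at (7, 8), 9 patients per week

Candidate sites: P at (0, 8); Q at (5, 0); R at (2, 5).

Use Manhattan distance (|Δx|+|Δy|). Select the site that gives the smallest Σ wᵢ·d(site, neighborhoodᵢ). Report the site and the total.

R, total 1301 blocks

Total weighted distance at each candidate:
  P (0, 8): total = 1742
  Q (5, 0): total = 2047
  R (2, 5): total = 1301
Minimum is at R with total 1301 blocks.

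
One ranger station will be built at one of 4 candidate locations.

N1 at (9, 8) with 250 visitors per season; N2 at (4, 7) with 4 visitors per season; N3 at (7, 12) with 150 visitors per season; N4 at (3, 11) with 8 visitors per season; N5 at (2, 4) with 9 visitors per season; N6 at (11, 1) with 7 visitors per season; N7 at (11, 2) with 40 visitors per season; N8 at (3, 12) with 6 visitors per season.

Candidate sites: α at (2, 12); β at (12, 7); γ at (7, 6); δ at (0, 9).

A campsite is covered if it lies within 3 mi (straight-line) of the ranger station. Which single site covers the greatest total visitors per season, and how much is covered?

Coverage radius r = 3 mi; a point is covered iff (Δx)²+(Δy)² ≤ 3² = 9.
  α (2, 12): covers {N4, N8} → 14
  β (12, 7): covers {none} → 0
  γ (7, 6): covers {N1} → 250
  δ (0, 9): covers {none} → 0
Maximum coverage at γ: 250 visitors per season.

γ, covering 250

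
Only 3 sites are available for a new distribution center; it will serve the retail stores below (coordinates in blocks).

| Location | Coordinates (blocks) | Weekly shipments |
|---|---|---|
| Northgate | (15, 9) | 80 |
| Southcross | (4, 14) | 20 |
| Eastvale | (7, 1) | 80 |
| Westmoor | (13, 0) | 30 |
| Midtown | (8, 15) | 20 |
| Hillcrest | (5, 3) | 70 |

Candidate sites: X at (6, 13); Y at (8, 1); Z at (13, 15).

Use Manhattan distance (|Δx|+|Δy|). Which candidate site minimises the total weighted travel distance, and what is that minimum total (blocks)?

Total weighted distance at each candidate:
  X (6, 13): total = 3590
  Y (8, 1): total = 2430
  Z (13, 15): total = 4390
Minimum is at Y with total 2430 blocks.

Y, total 2430 blocks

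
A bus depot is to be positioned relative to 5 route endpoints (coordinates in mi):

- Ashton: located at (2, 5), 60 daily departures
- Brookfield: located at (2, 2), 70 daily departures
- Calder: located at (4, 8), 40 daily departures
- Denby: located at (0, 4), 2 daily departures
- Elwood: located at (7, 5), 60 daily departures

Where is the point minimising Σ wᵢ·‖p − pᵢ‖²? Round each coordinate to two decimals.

(3.62, 4.60)

The minimiser of Σwᵢ‖p−pᵢ‖² is the weighted centroid p* = (Σwᵢpᵢ)/(Σwᵢ).
Σwᵢ = 232.
Σwᵢxᵢ = 60·2 + 70·2 + 40·4 + 2·0 + 60·7 = 840.
Σwᵢyᵢ = 60·5 + 70·2 + 40·8 + 2·4 + 60·5 = 1068.
x* = 840/232 = 3.62, y* = 1068/232 = 4.60.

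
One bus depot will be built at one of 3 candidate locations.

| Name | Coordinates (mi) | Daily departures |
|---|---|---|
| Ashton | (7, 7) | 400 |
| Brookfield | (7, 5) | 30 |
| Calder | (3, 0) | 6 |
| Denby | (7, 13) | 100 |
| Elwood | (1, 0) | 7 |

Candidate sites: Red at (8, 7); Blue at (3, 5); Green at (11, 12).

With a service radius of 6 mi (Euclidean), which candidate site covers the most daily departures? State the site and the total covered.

Coverage radius r = 6 mi; a point is covered iff (Δx)²+(Δy)² ≤ 6² = 36.
  Red (8, 7): covers {Ashton, Brookfield} → 430
  Blue (3, 5): covers {Ashton, Brookfield, Calder, Elwood} → 443
  Green (11, 12): covers {Denby} → 100
Maximum coverage at Blue: 443 daily departures.

Blue, covering 443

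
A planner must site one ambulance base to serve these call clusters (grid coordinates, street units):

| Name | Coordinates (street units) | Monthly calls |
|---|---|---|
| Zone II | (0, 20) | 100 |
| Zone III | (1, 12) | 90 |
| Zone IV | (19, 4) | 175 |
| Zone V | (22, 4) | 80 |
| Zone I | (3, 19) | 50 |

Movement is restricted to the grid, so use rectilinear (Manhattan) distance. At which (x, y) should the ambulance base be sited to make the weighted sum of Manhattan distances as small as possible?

Manhattan distance separates: Σwᵢ(|x−xᵢ|+|y−yᵢ|) = Σwᵢ|x−xᵢ| + Σwᵢ|y−yᵢ|, so x and y are optimised independently as 1-D weighted medians.
Total weight W = 495; half = 247.5.
x-coordinate, sorted with cumulative weight:
  x=0 (Zone II, w=100) cum 100
  x=1 (Zone III, w=90) cum 190
  x=3 (Zone I, w=50) cum 240
  x=19 (Zone IV, w=175) cum 415  ← median
  x=22 (Zone V, w=80) cum 495
⇒ x* = 19
y-coordinate, sorted with cumulative weight:
  y=4 (Zone IV, w=175) cum 175
  y=4 (Zone V, w=80) cum 255  ← median
  y=12 (Zone III, w=90) cum 345
  y=19 (Zone I, w=50) cum 395
  y=20 (Zone II, w=100) cum 495
⇒ y* = 4

(19, 4)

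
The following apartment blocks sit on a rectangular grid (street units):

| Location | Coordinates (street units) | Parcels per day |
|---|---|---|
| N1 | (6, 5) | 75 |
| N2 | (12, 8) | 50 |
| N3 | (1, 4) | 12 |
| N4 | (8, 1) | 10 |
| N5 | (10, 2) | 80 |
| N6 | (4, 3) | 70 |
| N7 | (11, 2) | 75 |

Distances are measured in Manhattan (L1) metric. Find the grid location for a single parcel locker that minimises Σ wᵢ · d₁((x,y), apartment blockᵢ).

(10, 3)

Manhattan distance separates: Σwᵢ(|x−xᵢ|+|y−yᵢ|) = Σwᵢ|x−xᵢ| + Σwᵢ|y−yᵢ|, so x and y are optimised independently as 1-D weighted medians.
Total weight W = 372; half = 186.
x-coordinate, sorted with cumulative weight:
  x=1 (N3, w=12) cum 12
  x=4 (N6, w=70) cum 82
  x=6 (N1, w=75) cum 157
  x=8 (N4, w=10) cum 167
  x=10 (N5, w=80) cum 247  ← median
  x=11 (N7, w=75) cum 322
  x=12 (N2, w=50) cum 372
⇒ x* = 10
y-coordinate, sorted with cumulative weight:
  y=1 (N4, w=10) cum 10
  y=2 (N5, w=80) cum 90
  y=2 (N7, w=75) cum 165
  y=3 (N6, w=70) cum 235  ← median
  y=4 (N3, w=12) cum 247
  y=5 (N1, w=75) cum 322
  y=8 (N2, w=50) cum 372
⇒ y* = 3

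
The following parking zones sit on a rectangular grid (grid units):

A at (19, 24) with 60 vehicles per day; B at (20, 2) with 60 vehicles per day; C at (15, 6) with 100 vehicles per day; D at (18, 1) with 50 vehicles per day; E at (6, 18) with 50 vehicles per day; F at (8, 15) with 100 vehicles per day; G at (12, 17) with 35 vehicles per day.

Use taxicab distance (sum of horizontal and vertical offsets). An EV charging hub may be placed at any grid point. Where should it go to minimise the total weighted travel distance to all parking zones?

(15, 15)

Manhattan distance separates: Σwᵢ(|x−xᵢ|+|y−yᵢ|) = Σwᵢ|x−xᵢ| + Σwᵢ|y−yᵢ|, so x and y are optimised independently as 1-D weighted medians.
Total weight W = 455; half = 227.5.
x-coordinate, sorted with cumulative weight:
  x=6 (E, w=50) cum 50
  x=8 (F, w=100) cum 150
  x=12 (G, w=35) cum 185
  x=15 (C, w=100) cum 285  ← median
  x=18 (D, w=50) cum 335
  x=19 (A, w=60) cum 395
  x=20 (B, w=60) cum 455
⇒ x* = 15
y-coordinate, sorted with cumulative weight:
  y=1 (D, w=50) cum 50
  y=2 (B, w=60) cum 110
  y=6 (C, w=100) cum 210
  y=15 (F, w=100) cum 310  ← median
  y=17 (G, w=35) cum 345
  y=18 (E, w=50) cum 395
  y=24 (A, w=60) cum 455
⇒ y* = 15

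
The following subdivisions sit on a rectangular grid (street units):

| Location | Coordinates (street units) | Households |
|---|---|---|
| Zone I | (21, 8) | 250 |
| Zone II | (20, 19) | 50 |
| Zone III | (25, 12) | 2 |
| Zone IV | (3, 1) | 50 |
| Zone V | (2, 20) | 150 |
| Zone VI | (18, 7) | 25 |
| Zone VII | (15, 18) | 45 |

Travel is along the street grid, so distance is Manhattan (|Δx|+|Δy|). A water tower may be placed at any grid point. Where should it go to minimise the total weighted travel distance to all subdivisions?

(20, 8)

Manhattan distance separates: Σwᵢ(|x−xᵢ|+|y−yᵢ|) = Σwᵢ|x−xᵢ| + Σwᵢ|y−yᵢ|, so x and y are optimised independently as 1-D weighted medians.
Total weight W = 572; half = 286.
x-coordinate, sorted with cumulative weight:
  x=2 (Zone V, w=150) cum 150
  x=3 (Zone IV, w=50) cum 200
  x=15 (Zone VII, w=45) cum 245
  x=18 (Zone VI, w=25) cum 270
  x=20 (Zone II, w=50) cum 320  ← median
  x=21 (Zone I, w=250) cum 570
  x=25 (Zone III, w=2) cum 572
⇒ x* = 20
y-coordinate, sorted with cumulative weight:
  y=1 (Zone IV, w=50) cum 50
  y=7 (Zone VI, w=25) cum 75
  y=8 (Zone I, w=250) cum 325  ← median
  y=12 (Zone III, w=2) cum 327
  y=18 (Zone VII, w=45) cum 372
  y=19 (Zone II, w=50) cum 422
  y=20 (Zone V, w=150) cum 572
⇒ y* = 8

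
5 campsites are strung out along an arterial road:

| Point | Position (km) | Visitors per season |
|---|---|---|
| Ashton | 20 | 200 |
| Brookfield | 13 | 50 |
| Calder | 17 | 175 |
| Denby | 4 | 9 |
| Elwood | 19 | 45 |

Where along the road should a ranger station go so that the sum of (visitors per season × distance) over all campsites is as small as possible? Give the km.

For a sum of weighted absolute distances on a line, the optimum is the weighted median (not the mean). Total weight W = 479; half-weight = 239.5.
Sort by position and accumulate weight:
  km 4 (Denby, w=9) → cum 9
  km 13 (Brookfield, w=50) → cum 59
  km 17 (Calder, w=175) → cum 234
  km 19 (Elwood, w=45) → cum 279  ≥ 239.5 → median here
  km 20 (Ashton, w=200) → cum 479
Optimal location: km 19.

x = 19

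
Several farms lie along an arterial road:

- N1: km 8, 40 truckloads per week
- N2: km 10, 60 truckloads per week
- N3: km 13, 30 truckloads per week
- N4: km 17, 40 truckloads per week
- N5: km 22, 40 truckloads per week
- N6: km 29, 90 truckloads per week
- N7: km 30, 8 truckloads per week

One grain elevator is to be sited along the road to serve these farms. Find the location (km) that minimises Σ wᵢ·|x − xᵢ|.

x = 17

For a sum of weighted absolute distances on a line, the optimum is the weighted median (not the mean). Total weight W = 308; half-weight = 154.
Sort by position and accumulate weight:
  km 8 (N1, w=40) → cum 40
  km 10 (N2, w=60) → cum 100
  km 13 (N3, w=30) → cum 130
  km 17 (N4, w=40) → cum 170  ≥ 154 → median here
  km 22 (N5, w=40) → cum 210
  km 29 (N6, w=90) → cum 300
  km 30 (N7, w=8) → cum 308
Optimal location: km 17.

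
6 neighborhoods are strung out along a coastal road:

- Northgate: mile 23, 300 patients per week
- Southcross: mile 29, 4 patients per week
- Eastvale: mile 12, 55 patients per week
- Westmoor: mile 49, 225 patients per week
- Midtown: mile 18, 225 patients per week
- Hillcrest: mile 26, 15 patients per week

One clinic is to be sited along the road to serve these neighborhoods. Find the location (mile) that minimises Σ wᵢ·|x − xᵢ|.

For a sum of weighted absolute distances on a line, the optimum is the weighted median (not the mean). Total weight W = 824; half-weight = 412.
Sort by position and accumulate weight:
  mile 12 (Eastvale, w=55) → cum 55
  mile 18 (Midtown, w=225) → cum 280
  mile 23 (Northgate, w=300) → cum 580  ≥ 412 → median here
  mile 26 (Hillcrest, w=15) → cum 595
  mile 29 (Southcross, w=4) → cum 599
  mile 49 (Westmoor, w=225) → cum 824
Optimal location: mile 23.

x = 23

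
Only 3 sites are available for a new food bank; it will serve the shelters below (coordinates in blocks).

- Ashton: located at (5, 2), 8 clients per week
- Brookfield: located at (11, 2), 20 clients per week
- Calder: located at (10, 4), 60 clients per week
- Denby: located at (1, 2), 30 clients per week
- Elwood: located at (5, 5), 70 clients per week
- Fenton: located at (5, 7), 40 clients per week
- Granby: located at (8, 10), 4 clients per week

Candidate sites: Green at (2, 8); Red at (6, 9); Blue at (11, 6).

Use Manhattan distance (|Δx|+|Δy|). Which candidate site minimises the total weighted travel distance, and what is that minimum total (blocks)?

Total weighted distance at each candidate:
  Green (2, 8): total = 1914
  Red (6, 9): total = 1686
  Blue (11, 6): total = 1558
Minimum is at Blue with total 1558 blocks.

Blue, total 1558 blocks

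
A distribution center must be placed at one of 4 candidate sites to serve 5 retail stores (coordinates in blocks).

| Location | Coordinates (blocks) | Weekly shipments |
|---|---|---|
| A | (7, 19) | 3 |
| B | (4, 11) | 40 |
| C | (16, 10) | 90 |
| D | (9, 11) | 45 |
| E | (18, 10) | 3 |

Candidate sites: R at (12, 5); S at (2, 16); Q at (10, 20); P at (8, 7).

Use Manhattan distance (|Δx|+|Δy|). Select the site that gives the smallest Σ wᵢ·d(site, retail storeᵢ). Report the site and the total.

Total weighted distance at each candidate:
  R (12, 5): total = 1865
  S (2, 16): total = 2710
  Q (10, 20): total = 2556
  P (8, 7): total = 1613
Minimum is at P with total 1613 blocks.

P, total 1613 blocks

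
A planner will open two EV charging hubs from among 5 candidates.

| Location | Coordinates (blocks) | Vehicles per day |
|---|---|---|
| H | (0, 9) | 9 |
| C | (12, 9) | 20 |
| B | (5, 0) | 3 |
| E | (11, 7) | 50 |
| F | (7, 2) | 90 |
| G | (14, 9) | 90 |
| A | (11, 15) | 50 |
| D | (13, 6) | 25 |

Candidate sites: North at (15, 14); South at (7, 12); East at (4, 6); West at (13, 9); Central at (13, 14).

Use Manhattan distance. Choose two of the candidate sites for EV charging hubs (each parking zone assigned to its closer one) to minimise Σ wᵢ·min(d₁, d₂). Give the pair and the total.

Evaluate every pair (each demand assigned to the nearer of the two):
  {East, West}: total = 1499
  {South, West}: total = 1767
  {West, Central}: total = 1873
  {North, West}: total = 1973
  {East, Central}: total = 2124
  {North, East}: total = 2289
  {South, Central}: total = 2492
  {North, South}: total = 2682
  {South, East}: total = 2749
  {North, Central}: total = 3308
Best pair: {East, West} with total 1499.

{East, West}, total 1499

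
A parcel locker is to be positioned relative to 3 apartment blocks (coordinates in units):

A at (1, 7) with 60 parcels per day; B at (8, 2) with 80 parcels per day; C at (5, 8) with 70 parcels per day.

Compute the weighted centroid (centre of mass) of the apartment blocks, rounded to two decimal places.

(5.00, 5.43)

The minimiser of Σwᵢ‖p−pᵢ‖² is the weighted centroid p* = (Σwᵢpᵢ)/(Σwᵢ).
Σwᵢ = 210.
Σwᵢxᵢ = 60·1 + 80·8 + 70·5 = 1050.
Σwᵢyᵢ = 60·7 + 80·2 + 70·8 = 1140.
x* = 1050/210 = 5.00, y* = 1140/210 = 5.43.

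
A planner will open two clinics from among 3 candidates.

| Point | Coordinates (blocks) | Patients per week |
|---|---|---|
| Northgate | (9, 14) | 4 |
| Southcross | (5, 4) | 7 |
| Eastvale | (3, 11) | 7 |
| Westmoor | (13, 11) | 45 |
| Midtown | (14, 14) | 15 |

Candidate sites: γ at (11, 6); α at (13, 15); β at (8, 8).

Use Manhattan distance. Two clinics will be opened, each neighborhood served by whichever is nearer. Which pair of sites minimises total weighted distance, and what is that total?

{α, β}, total 335

Evaluate every pair (each demand assigned to the nearer of the two):
  {α, β}: total = 335
  {γ, α}: total = 377
  {γ, β}: total = 613
Best pair: {α, β} with total 335.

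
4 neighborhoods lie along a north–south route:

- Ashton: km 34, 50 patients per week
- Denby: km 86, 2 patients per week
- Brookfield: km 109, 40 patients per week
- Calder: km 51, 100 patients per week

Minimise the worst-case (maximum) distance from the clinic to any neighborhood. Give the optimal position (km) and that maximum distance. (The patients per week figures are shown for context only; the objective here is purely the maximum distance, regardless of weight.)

The 1-center on a line is the midpoint of the two extreme points: leftmost at 34, rightmost at 109.
Optimal location = (34 + 109)/2 = 71.5; maximum distance = (109 − 34)/2 = 37.5.

location 71.5, max distance 37.5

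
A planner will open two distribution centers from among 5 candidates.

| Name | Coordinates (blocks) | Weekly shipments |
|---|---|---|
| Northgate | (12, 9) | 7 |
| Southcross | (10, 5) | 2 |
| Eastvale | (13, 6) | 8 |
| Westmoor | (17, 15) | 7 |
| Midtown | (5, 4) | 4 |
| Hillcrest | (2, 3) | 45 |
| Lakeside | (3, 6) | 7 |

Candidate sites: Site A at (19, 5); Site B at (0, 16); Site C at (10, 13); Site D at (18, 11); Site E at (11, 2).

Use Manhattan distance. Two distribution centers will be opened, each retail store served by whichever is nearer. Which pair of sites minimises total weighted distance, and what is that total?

Evaluate every pair (each demand assigned to the nearer of the two):
  {Site D, Site E}: total = 713
  {Site C, Site E}: total = 727
  {Site A, Site E}: total = 762
  {Site B, Site E}: total = 804
  {Site B, Site C}: total = 1023
  {Site B, Site D}: total = 1033
  {Site A, Site B}: total = 1061
  {Site C, Site D}: total = 1137
  {Site A, Site C}: total = 1141
  {Site A, Site D}: total = 1199
Best pair: {Site D, Site E} with total 713.

{Site D, Site E}, total 713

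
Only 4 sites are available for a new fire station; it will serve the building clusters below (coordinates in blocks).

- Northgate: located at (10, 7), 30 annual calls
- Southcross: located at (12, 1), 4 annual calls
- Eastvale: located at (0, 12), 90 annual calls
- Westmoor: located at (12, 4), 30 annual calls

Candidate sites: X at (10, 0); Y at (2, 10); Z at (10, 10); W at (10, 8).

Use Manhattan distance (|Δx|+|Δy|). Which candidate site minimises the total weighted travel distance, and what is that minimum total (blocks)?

Y, total 1246 blocks

Total weighted distance at each candidate:
  X (10, 0): total = 2382
  Y (2, 10): total = 1246
  Z (10, 10): total = 1454
  W (10, 8): total = 1506
Minimum is at Y with total 1246 blocks.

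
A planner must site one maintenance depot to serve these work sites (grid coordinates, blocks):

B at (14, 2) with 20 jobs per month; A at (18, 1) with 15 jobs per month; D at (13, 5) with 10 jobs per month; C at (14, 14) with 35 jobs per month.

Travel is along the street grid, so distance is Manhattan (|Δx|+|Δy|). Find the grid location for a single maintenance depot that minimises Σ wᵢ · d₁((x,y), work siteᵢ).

Manhattan distance separates: Σwᵢ(|x−xᵢ|+|y−yᵢ|) = Σwᵢ|x−xᵢ| + Σwᵢ|y−yᵢ|, so x and y are optimised independently as 1-D weighted medians.
Total weight W = 80; half = 40.
x-coordinate, sorted with cumulative weight:
  x=13 (D, w=10) cum 10
  x=14 (B, w=20) cum 30
  x=14 (C, w=35) cum 65  ← median
  x=18 (A, w=15) cum 80
⇒ x* = 14
y-coordinate, sorted with cumulative weight:
  y=1 (A, w=15) cum 15
  y=2 (B, w=20) cum 35
  y=5 (D, w=10) cum 45  ← median
  y=14 (C, w=35) cum 80
⇒ y* = 5

(14, 5)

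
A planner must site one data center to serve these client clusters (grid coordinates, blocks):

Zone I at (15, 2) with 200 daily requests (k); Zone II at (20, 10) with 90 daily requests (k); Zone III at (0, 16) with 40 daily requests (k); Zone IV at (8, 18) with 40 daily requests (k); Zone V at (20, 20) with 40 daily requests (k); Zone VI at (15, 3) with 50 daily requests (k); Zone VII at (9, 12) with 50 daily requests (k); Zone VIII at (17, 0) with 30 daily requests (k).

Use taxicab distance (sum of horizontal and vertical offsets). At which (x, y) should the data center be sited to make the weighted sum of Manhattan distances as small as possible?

Manhattan distance separates: Σwᵢ(|x−xᵢ|+|y−yᵢ|) = Σwᵢ|x−xᵢ| + Σwᵢ|y−yᵢ|, so x and y are optimised independently as 1-D weighted medians.
Total weight W = 540; half = 270.
x-coordinate, sorted with cumulative weight:
  x=0 (Zone III, w=40) cum 40
  x=8 (Zone IV, w=40) cum 80
  x=9 (Zone VII, w=50) cum 130
  x=15 (Zone I, w=200) cum 330  ← median
  x=15 (Zone VI, w=50) cum 380
  x=17 (Zone VIII, w=30) cum 410
  x=20 (Zone II, w=90) cum 500
  x=20 (Zone V, w=40) cum 540
⇒ x* = 15
y-coordinate, sorted with cumulative weight:
  y=0 (Zone VIII, w=30) cum 30
  y=2 (Zone I, w=200) cum 230
  y=3 (Zone VI, w=50) cum 280  ← median
  y=10 (Zone II, w=90) cum 370
  y=12 (Zone VII, w=50) cum 420
  y=16 (Zone III, w=40) cum 460
  y=18 (Zone IV, w=40) cum 500
  y=20 (Zone V, w=40) cum 540
⇒ y* = 3

(15, 3)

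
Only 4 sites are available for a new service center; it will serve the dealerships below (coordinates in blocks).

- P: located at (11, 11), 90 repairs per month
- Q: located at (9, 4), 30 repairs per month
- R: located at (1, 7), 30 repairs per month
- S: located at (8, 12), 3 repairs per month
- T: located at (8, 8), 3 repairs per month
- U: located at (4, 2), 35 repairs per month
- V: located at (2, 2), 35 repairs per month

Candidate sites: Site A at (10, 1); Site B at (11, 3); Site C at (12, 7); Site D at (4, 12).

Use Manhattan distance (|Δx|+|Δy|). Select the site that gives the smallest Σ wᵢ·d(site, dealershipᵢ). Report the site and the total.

Site B, total 1920 blocks

Total weighted distance at each candidate:
  Site A (10, 1): total = 2186
  Site B (11, 3): total = 1920
  Site C (12, 7): total = 1982
  Site D (4, 12): total = 2156
Minimum is at Site B with total 1920 blocks.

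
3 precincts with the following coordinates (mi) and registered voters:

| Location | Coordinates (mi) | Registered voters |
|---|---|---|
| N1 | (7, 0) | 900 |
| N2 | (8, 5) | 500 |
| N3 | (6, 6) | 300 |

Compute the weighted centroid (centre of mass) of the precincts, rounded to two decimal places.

The minimiser of Σwᵢ‖p−pᵢ‖² is the weighted centroid p* = (Σwᵢpᵢ)/(Σwᵢ).
Σwᵢ = 1700.
Σwᵢxᵢ = 900·7 + 500·8 + 300·6 = 12100.
Σwᵢyᵢ = 900·0 + 500·5 + 300·6 = 4300.
x* = 12100/1700 = 7.12, y* = 4300/1700 = 2.53.

(7.12, 2.53)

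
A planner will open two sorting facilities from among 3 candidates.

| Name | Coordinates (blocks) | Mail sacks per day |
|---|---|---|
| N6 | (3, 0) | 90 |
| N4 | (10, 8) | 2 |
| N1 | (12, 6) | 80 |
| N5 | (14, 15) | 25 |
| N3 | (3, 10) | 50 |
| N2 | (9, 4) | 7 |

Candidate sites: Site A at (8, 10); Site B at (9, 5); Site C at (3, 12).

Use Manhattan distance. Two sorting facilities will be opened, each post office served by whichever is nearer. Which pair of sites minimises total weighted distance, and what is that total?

Evaluate every pair (each demand assigned to the nearer of the two):
  {Site B, Site C}: total = 1775
  {Site A, Site B}: total = 1850
  {Site A, Site C}: total = 2152
Best pair: {Site B, Site C} with total 1775.

{Site B, Site C}, total 1775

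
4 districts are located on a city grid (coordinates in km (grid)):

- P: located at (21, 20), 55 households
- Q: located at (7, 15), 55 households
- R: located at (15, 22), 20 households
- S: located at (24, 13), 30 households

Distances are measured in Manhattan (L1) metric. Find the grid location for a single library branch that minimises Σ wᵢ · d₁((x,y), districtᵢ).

(21, 15)

Manhattan distance separates: Σwᵢ(|x−xᵢ|+|y−yᵢ|) = Σwᵢ|x−xᵢ| + Σwᵢ|y−yᵢ|, so x and y are optimised independently as 1-D weighted medians.
Total weight W = 160; half = 80.
x-coordinate, sorted with cumulative weight:
  x=7 (Q, w=55) cum 55
  x=15 (R, w=20) cum 75
  x=21 (P, w=55) cum 130  ← median
  x=24 (S, w=30) cum 160
⇒ x* = 21
y-coordinate, sorted with cumulative weight:
  y=13 (S, w=30) cum 30
  y=15 (Q, w=55) cum 85  ← median
  y=20 (P, w=55) cum 140
  y=22 (R, w=20) cum 160
⇒ y* = 15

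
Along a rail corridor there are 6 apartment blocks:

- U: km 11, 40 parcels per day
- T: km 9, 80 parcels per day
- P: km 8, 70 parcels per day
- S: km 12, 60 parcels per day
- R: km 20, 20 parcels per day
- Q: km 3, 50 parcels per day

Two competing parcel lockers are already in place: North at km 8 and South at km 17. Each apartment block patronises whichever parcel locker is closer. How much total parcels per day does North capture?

300

The indifferent point is the midpoint (8+17)/2 = 12.5; apartment blocks left of it (closer to North at 8) go to North, those right go to South.
  Q at 3 (w=50) → North
  P at 8 (w=70) → North
  T at 9 (w=80) → North
  U at 11 (w=40) → North
  S at 12 (w=60) → North
  R at 20 (w=20) → South
North captures 300; South captures 20.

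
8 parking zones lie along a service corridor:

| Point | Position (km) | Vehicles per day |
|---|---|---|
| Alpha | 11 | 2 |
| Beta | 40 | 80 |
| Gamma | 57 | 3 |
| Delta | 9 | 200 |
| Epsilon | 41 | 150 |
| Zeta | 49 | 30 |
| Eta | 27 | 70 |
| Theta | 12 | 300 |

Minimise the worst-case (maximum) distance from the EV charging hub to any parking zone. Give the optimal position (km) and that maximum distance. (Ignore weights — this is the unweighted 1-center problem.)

The 1-center on a line is the midpoint of the two extreme points: leftmost at 9, rightmost at 57.
Optimal location = (9 + 57)/2 = 33; maximum distance = (57 − 9)/2 = 24.

location 33, max distance 24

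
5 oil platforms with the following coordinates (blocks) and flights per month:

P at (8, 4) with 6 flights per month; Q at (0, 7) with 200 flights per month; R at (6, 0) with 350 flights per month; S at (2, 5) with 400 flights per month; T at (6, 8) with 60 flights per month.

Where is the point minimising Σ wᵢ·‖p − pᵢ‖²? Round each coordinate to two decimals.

The minimiser of Σwᵢ‖p−pᵢ‖² is the weighted centroid p* = (Σwᵢpᵢ)/(Σwᵢ).
Σwᵢ = 1016.
Σwᵢxᵢ = 6·8 + 200·0 + 350·6 + 400·2 + 60·6 = 3308.
Σwᵢyᵢ = 6·4 + 200·7 + 350·0 + 400·5 + 60·8 = 3904.
x* = 3308/1016 = 3.26, y* = 3904/1016 = 3.84.

(3.26, 3.84)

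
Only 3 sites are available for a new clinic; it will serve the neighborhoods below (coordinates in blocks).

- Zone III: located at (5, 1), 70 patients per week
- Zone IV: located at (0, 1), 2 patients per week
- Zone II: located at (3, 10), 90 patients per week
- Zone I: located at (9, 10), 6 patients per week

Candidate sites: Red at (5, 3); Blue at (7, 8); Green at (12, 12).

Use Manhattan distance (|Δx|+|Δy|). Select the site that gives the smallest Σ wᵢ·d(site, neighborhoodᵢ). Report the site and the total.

Red, total 1030 blocks

Total weighted distance at each candidate:
  Red (5, 3): total = 1030
  Blue (7, 8): total = 1222
  Green (12, 12): total = 2326
Minimum is at Red with total 1030 blocks.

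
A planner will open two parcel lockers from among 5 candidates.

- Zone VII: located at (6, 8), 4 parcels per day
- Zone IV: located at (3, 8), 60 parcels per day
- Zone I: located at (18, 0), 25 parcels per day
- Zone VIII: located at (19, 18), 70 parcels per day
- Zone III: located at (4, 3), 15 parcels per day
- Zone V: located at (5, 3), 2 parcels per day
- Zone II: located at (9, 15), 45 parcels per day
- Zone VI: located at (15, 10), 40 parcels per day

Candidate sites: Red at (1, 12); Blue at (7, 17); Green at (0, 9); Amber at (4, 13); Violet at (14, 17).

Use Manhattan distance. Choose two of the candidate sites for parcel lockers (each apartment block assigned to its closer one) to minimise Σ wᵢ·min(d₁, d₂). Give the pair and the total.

{Green, Violet}, total 2020

Evaluate every pair (each demand assigned to the nearer of the two):
  {Green, Violet}: total = 2020
  {Amber, Violet}: total = 2140
  {Red, Violet}: total = 2182
  {Blue, Violet}: total = 2552
  {Blue, Green}: total = 2805
  {Blue, Amber}: total = 2885
  {Red, Blue}: total = 2992
  {Green, Amber}: total = 3390
  {Red, Amber}: total = 3510
  {Red, Green}: total = 3930
Best pair: {Green, Violet} with total 2020.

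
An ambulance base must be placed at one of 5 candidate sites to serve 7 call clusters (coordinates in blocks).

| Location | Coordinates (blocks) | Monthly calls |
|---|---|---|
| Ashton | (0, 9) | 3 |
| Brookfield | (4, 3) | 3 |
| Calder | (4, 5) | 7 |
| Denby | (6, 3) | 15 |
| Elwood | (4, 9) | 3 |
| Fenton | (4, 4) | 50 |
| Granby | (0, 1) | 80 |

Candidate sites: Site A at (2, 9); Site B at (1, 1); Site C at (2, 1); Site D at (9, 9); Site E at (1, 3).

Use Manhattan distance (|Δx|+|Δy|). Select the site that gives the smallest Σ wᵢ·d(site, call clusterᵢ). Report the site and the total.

Site E, total 607 blocks

Total weighted distance at each candidate:
  Site A (2, 9): total = 1378
  Site B (1, 1): total = 609
  Site C (2, 1): total = 614
  Site D (9, 9): total = 2133
  Site E (1, 3): total = 607
Minimum is at Site E with total 607 blocks.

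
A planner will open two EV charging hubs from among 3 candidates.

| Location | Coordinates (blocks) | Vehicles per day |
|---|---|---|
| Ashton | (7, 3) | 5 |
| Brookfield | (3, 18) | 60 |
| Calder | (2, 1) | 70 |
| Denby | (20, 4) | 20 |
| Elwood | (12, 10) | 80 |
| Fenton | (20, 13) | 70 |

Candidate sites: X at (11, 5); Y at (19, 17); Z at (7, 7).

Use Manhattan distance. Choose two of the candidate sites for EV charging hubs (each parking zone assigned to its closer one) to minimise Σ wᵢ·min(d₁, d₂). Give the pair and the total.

{Y, Z}, total 2960

Evaluate every pair (each demand assigned to the nearer of the two):
  {Y, Z}: total = 2960
  {X, Y}: total = 2990
  {X, Z}: total = 3560
Best pair: {Y, Z} with total 2960.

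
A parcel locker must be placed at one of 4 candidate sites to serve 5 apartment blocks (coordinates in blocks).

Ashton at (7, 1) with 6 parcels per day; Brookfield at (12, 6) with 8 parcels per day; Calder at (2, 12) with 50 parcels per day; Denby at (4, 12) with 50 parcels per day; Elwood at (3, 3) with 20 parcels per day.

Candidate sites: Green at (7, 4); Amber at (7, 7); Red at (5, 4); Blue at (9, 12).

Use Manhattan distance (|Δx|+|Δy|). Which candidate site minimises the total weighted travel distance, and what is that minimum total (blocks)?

Blue, total 1050 blocks

Total weighted distance at each candidate:
  Green (7, 4): total = 1374
  Amber (7, 7): total = 1144
  Red (5, 4): total = 1162
  Blue (9, 12): total = 1050
Minimum is at Blue with total 1050 blocks.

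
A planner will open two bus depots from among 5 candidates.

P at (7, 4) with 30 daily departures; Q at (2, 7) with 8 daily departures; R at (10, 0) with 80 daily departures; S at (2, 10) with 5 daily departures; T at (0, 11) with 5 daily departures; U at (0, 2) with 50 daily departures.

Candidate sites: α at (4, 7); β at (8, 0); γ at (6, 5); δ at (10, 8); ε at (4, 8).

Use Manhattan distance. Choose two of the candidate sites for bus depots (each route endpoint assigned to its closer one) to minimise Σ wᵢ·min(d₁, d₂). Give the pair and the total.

{β, γ}, total 823

Evaluate every pair (each demand assigned to the nearer of the two):
  {β, γ}: total = 823
  {α, β}: total = 841
  {β, ε}: total = 889
  {β, δ}: total = 997
  {γ, δ}: total = 1303
  {γ, ε}: total = 1309
  {α, γ}: total = 1311
  {α, δ}: total = 1351
  {δ, ε}: total = 1429
  {α, ε}: total = 1741
Best pair: {β, γ} with total 823.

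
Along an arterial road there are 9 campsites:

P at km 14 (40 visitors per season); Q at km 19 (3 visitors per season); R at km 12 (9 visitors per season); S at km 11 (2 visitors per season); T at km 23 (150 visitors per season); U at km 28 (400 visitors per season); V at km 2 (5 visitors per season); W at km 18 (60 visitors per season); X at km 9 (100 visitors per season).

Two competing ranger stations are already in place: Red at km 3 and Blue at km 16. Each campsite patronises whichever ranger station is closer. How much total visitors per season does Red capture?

The indifferent point is the midpoint (3+16)/2 = 9.5; campsites left of it (closer to Red at 3) go to Red, those right go to Blue.
  V at 2 (w=5) → Red
  X at 9 (w=100) → Red
  S at 11 (w=2) → Blue
  R at 12 (w=9) → Blue
  P at 14 (w=40) → Blue
  W at 18 (w=60) → Blue
  Q at 19 (w=3) → Blue
  T at 23 (w=150) → Blue
  U at 28 (w=400) → Blue
Red captures 105; Blue captures 664.

105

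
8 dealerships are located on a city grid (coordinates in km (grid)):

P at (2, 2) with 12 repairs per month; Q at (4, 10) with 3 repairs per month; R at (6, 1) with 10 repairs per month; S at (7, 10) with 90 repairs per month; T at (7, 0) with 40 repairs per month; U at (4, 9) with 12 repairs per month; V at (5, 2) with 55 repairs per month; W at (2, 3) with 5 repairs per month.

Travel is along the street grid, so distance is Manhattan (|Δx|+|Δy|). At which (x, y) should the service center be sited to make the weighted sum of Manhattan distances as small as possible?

(7, 2)

Manhattan distance separates: Σwᵢ(|x−xᵢ|+|y−yᵢ|) = Σwᵢ|x−xᵢ| + Σwᵢ|y−yᵢ|, so x and y are optimised independently as 1-D weighted medians.
Total weight W = 227; half = 113.5.
x-coordinate, sorted with cumulative weight:
  x=2 (P, w=12) cum 12
  x=2 (W, w=5) cum 17
  x=4 (Q, w=3) cum 20
  x=4 (U, w=12) cum 32
  x=5 (V, w=55) cum 87
  x=6 (R, w=10) cum 97
  x=7 (S, w=90) cum 187  ← median
  x=7 (T, w=40) cum 227
⇒ x* = 7
y-coordinate, sorted with cumulative weight:
  y=0 (T, w=40) cum 40
  y=1 (R, w=10) cum 50
  y=2 (P, w=12) cum 62
  y=2 (V, w=55) cum 117  ← median
  y=3 (W, w=5) cum 122
  y=9 (U, w=12) cum 134
  y=10 (Q, w=3) cum 137
  y=10 (S, w=90) cum 227
⇒ y* = 2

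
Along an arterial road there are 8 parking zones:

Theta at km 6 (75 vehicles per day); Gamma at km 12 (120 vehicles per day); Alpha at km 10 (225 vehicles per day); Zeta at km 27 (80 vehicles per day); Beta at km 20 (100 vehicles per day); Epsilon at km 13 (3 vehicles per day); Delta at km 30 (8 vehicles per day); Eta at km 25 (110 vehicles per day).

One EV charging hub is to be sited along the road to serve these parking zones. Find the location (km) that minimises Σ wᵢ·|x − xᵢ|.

x = 12

For a sum of weighted absolute distances on a line, the optimum is the weighted median (not the mean). Total weight W = 721; half-weight = 360.5.
Sort by position and accumulate weight:
  km 6 (Theta, w=75) → cum 75
  km 10 (Alpha, w=225) → cum 300
  km 12 (Gamma, w=120) → cum 420  ≥ 360.5 → median here
  km 13 (Epsilon, w=3) → cum 423
  km 20 (Beta, w=100) → cum 523
  km 25 (Eta, w=110) → cum 633
  km 27 (Zeta, w=80) → cum 713
  km 30 (Delta, w=8) → cum 721
Optimal location: km 12.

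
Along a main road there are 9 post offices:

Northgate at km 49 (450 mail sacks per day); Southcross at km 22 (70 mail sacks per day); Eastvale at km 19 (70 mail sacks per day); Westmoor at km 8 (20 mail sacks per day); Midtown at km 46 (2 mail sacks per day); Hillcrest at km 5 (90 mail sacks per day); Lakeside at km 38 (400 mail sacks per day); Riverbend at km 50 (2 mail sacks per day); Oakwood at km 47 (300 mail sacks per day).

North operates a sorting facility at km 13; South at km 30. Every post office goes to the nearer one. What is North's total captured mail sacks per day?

The indifferent point is the midpoint (13+30)/2 = 21.5; post offices left of it (closer to North at 13) go to North, those right go to South.
  Hillcrest at 5 (w=90) → North
  Westmoor at 8 (w=20) → North
  Eastvale at 19 (w=70) → North
  Southcross at 22 (w=70) → South
  Lakeside at 38 (w=400) → South
  Midtown at 46 (w=2) → South
  Oakwood at 47 (w=300) → South
  Northgate at 49 (w=450) → South
  Riverbend at 50 (w=2) → South
North captures 180; South captures 1224.

180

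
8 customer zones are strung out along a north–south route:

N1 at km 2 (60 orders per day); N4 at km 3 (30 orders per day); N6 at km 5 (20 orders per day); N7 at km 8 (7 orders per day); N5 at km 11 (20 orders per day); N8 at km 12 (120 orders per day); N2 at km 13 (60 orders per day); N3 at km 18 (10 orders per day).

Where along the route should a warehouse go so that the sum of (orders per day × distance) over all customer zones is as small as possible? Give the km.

x = 12

For a sum of weighted absolute distances on a line, the optimum is the weighted median (not the mean). Total weight W = 327; half-weight = 163.5.
Sort by position and accumulate weight:
  km 2 (N1, w=60) → cum 60
  km 3 (N4, w=30) → cum 90
  km 5 (N6, w=20) → cum 110
  km 8 (N7, w=7) → cum 117
  km 11 (N5, w=20) → cum 137
  km 12 (N8, w=120) → cum 257  ≥ 163.5 → median here
  km 13 (N2, w=60) → cum 317
  km 18 (N3, w=10) → cum 327
Optimal location: km 12.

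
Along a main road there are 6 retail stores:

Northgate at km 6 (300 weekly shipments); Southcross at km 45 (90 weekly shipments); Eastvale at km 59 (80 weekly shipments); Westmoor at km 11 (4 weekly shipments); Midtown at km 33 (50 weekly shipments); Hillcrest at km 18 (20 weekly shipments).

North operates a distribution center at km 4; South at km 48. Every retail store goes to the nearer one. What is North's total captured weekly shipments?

The indifferent point is the midpoint (4+48)/2 = 26; retail stores left of it (closer to North at 4) go to North, those right go to South.
  Northgate at 6 (w=300) → North
  Westmoor at 11 (w=4) → North
  Hillcrest at 18 (w=20) → North
  Midtown at 33 (w=50) → South
  Southcross at 45 (w=90) → South
  Eastvale at 59 (w=80) → South
North captures 324; South captures 220.

324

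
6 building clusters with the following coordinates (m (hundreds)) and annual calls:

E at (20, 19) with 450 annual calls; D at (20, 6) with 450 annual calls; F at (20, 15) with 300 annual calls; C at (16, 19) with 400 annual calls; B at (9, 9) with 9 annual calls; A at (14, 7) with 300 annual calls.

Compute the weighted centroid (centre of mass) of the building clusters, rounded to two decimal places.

The minimiser of Σwᵢ‖p−pᵢ‖² is the weighted centroid p* = (Σwᵢpᵢ)/(Σwᵢ).
Σwᵢ = 1909.
Σwᵢxᵢ = 450·20 + 450·20 + 300·20 + 400·16 + 9·9 + 300·14 = 34681.
Σwᵢyᵢ = 450·19 + 450·6 + 300·15 + 400·19 + 9·9 + 300·7 = 25531.
x* = 34681/1909 = 18.17, y* = 25531/1909 = 13.37.

(18.17, 13.37)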